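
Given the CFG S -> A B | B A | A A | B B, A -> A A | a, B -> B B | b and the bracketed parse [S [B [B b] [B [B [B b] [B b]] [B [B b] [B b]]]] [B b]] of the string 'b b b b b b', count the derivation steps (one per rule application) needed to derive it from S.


Every bracketed nonterminal node [X ...] in the tree is produced by exactly one rule application.
Reading the tree off as a leftmost derivation:
  Step 1: S  =>  B B   (applied S -> B B)
  Step 2: B B  =>  B B B   (applied B -> B B)
  Step 3: B B B  =>  b B B   (applied B -> b)
  Step 4: b B B  =>  b B B B   (applied B -> B B)
  Step 5: b B B B  =>  b B B B B   (applied B -> B B)
  Step 6: b B B B B  =>  b b B B B   (applied B -> b)
  Step 7: b b B B B  =>  b b b B B   (applied B -> b)
  Step 8: b b b B B  =>  b b b B B B   (applied B -> B B)
  Step 9: b b b B B B  =>  b b b b B B   (applied B -> b)
  Step 10: b b b b B B  =>  b b b b b B   (applied B -> b)
  Step 11: b b b b b B  =>  b b b b b b   (applied B -> b)
Final yield: b b b b b b
Total rewrite steps: 11

11


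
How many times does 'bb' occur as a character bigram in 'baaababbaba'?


Scanning 'baaababbaba' for bigram 'bb':
  Position 0: 'ba' -> no
  Position 1: 'aa' -> no
  Position 2: 'aa' -> no
  Position 3: 'ab' -> no
  Position 4: 'ba' -> no
  Position 5: 'ab' -> no
  Position 6: 'bb' -> MATCH
  Position 7: 'ba' -> no
  Position 8: 'ab' -> no
  Position 9: 'ba' -> no
Total matches: 1

1


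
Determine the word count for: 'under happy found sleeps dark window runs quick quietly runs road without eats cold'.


Counting words by splitting on spaces:
  Word 1: 'under'
  Word 2: 'happy'
  Word 3: 'found'
  Word 4: 'sleeps'
  Word 5: 'dark'
  Word 6: 'window'
  Word 7: 'runs'
  Word 8: 'quick'
  Word 9: 'quietly'
  Word 10: 'runs'
  Word 11: 'road'
  Word 12: 'without'
  Word 13: 'eats'
  Word 14: 'cold'
Total words: 14

14


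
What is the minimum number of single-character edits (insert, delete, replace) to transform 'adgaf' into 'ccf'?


Building DP table for s1='adgaf' (len 5) and s2='ccf' (len 3):
       c  c  f
    0  1  2  3
  a 1  1  2  3
  d 2  2  2  3
  g 3  3  3  3
  a 4  4  4  4
  f 5  5  5  4
Edit distance = dp[5][3] = 4

4


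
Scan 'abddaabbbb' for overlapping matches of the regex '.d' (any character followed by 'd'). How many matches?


Pattern: .d means any character followed by 'd'.
Scanning 'abddaabbbb' position-by-position:
  Pos 0: window 'ab' -> no
  Pos 1: window 'bd' -> MATCH
  Pos 2: window 'dd' -> MATCH
  Pos 3: window 'da' -> no
  Pos 4: window 'aa' -> no
  Pos 5: window 'ab' -> no
  Pos 6: window 'bb' -> no
  Pos 7: window 'bb' -> no
  Pos 8: window 'bb' -> no
  Pos 9: window 'b' -> no
Total matches: 2

2


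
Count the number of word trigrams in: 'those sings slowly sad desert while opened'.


Word trigrams from [7] words:
  Trigram 1: (those sings slowly)
  Trigram 2: (sings slowly sad)
  Trigram 3: (slowly sad desert)
  Trigram 4: (sad desert while)
  Trigram 5: (desert while opened)
Total word trigrams: 7 - 2 = 5

5


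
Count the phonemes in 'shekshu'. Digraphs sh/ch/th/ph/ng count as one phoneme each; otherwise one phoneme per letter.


Parsing 'shekshu' greedily, digraphs first:
  'sh' -> digraph (1 consonant phoneme) (phonemes so far: 1)
  'e' -> vowel phoneme (phonemes so far: 2)
  'k' -> consonant phoneme (phonemes so far: 3)
  'sh' -> digraph (1 consonant phoneme) (phonemes so far: 4)
  'u' -> vowel phoneme (phonemes so far: 5)
Total phonemes: 5

5


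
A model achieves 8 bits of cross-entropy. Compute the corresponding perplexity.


Perplexity formula: PP = 2^H
H = 8
PP = 2^8
Steps: 2^1 = 2, 2^2 = 4, 2^3 = 8, 2^4 = 16, 2^5 = 32, 2^6 = 64, 2^7 = 128, 2^8 = 256
PP = 256

256


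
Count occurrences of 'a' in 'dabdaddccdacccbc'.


Scanning 'dabdaddccdacccbc' for 'a':
  Position 1: 'a' -> MATCH (count: 1)
  Position 4: 'a' -> MATCH (count: 2)
  Position 10: 'a' -> MATCH (count: 3)
Total occurrences of 'a': 3

3


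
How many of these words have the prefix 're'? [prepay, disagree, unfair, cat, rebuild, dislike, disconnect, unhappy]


Checking each word for prefix 're':
  'prepay' -> no (count: 0)
  'disagree' -> no (count: 0)
  'unfair' -> no (count: 0)
  'cat' -> no (count: 0)
  'rebuild' -> YES, starts with 're' (count: 1)
  'dislike' -> no (count: 1)
  'disconnect' -> no (count: 1)
  'unhappy' -> no (count: 1)
Total with prefix 're': 1

1


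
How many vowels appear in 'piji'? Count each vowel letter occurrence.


Scanning each character of 'piji':
  Position 1: 'p' -> consonant (running count: 0)
  Position 2: 'i' -> vowel (running count: 1)
  Position 3: 'j' -> consonant (running count: 1)
  Position 4: 'i' -> vowel (running count: 2)
Total vowels: 2

2


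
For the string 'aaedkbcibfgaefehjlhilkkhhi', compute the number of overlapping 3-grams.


String 'aaedkbcibfgaefehjlhilkkhhi' has length L = 26.
Number of overlapping n-grams = L - n + 1
Substituting: 26 - 3 + 1 = 24

24


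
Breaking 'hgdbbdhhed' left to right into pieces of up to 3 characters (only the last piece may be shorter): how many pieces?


'hgdbbdhhed' has 10 characters.
Chunking with max size 3:
  Chunk 1: 'hgd' (positions 0-2)
  Chunk 2: 'bbd' (positions 3-5)
  Chunk 3: 'hhe' (positions 6-8)
  Chunk 4: 'd' (positions 9-9)
Total chunks: ceil(10 / 3) = 4

4


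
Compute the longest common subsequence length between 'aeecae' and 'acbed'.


DP table for LCS of 'aeecae' and 'acbed':
       a  c  b  e  d
    0  0  0  0  0  0
  a 0  1  1  1  1  1
  e 0  1  1  1  2  2
  e 0  1  1  1  2  2
  c 0  1  2  2  2  2
  a 0  1  2  2  2  2
  e 0  1  2  2  3  3
LCS: 'ace'
LCS length = 3

3


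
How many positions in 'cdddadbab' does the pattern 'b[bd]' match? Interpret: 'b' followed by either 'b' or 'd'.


Pattern: b[bd] means 'b' followed by either 'b' or 'd'.
Scanning 'cdddadbab' position-by-position:
  Pos 0: window 'cd' -> no
  Pos 1: window 'dd' -> no
  Pos 2: window 'dd' -> no
  Pos 3: window 'da' -> no
  Pos 4: window 'ad' -> no
  Pos 5: window 'db' -> no
  Pos 6: window 'ba' -> no
  Pos 7: window 'ab' -> no
  Pos 8: window 'b' -> no
Total matches: 0

0


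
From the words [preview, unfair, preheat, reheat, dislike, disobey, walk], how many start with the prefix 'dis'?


Checking each word for prefix 'dis':
  'preview' -> no (count: 0)
  'unfair' -> no (count: 0)
  'preheat' -> no (count: 0)
  'reheat' -> no (count: 0)
  'dislike' -> YES, starts with 'dis' (count: 1)
  'disobey' -> YES, starts with 'dis' (count: 2)
  'walk' -> no (count: 2)
Total with prefix 'dis': 2

2


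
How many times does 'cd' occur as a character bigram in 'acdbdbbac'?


Scanning 'acdbdbbac' for bigram 'cd':
  Position 0: 'ac' -> no
  Position 1: 'cd' -> MATCH
  Position 2: 'db' -> no
  Position 3: 'bd' -> no
  Position 4: 'db' -> no
  Position 5: 'bb' -> no
  Position 6: 'ba' -> no
  Position 7: 'ac' -> no
Total matches: 1

1


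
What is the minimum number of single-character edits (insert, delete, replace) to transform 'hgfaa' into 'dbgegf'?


Building DP table for s1='hgfaa' (len 5) and s2='dbgegf' (len 6):
       d  b  g  e  g  f
    0  1  2  3  4  5  6
  h 1  1  2  3  4  5  6
  g 2  2  2  2  3  4  5
  f 3  3  3  3  3  4  4
  a 4  4  4  4  4  4  5
  a 5  5  5  5  5  5  5
Edit distance = dp[5][6] = 5

5


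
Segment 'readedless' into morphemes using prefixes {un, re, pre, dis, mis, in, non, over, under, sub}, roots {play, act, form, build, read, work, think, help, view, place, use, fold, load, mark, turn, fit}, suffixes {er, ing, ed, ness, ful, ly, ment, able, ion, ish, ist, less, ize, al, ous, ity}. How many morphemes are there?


Segmenting 'readedless' against the inventory:
  'read' -> root (morpheme 1)
  'ed' -> suffix (morpheme 2)
  'less' -> suffix (morpheme 3)
Total morphemes: 3

3


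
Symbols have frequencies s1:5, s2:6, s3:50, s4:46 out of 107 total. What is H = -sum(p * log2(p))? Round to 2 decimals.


Computing entropy H = -sum(p_i * log2(p_i)):
  s1: p = 5/107 = 0.0467, -p*log2(p) = 0.2065
  s2: p = 6/107 = 0.0561, -p*log2(p) = 0.2331
  s3: p = 50/107 = 0.4673, -p*log2(p) = 0.5129
  s4: p = 46/107 = 0.4299, -p*log2(p) = 0.5236
H = sum of terms = 1.4761
Rounded to 2 decimals: 1.48

1.48


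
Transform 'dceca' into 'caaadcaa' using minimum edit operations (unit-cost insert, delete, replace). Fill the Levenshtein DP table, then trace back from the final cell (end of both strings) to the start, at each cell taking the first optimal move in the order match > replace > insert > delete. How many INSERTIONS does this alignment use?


Edit distance = 6. Backtracking from cell (5, 8) with preference match > replace > insert > delete,
then listing the resulting alignment 'dceca' -> 'caaadcaa' left to right:
  Step 1: insert 'c' [insertion #1]
  Step 2: insert 'a' [insertion #2]
  Step 3: insert 'a' [insertion #3]
  Step 4: insert 'a' [insertion #4]
  Step 5: keep 'd'
  Step 6: keep 'c'
  Step 7: delete 'e'
  Step 8: replace c->a
  Step 9: keep 'a'
Total insertions: 4

4


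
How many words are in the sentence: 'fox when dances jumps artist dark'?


Counting words by splitting on spaces:
  Word 1: 'fox'
  Word 2: 'when'
  Word 3: 'dances'
  Word 4: 'jumps'
  Word 5: 'artist'
  Word 6: 'dark'
Total words: 6

6


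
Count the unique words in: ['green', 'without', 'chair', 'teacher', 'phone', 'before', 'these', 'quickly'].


Listing all tokens and tracking unique types:
  Token 1: 'green' -> NEW (unique so far: 1)
  Token 2: 'without' -> NEW (unique so far: 2)
  Token 3: 'chair' -> NEW (unique so far: 3)
  Token 4: 'teacher' -> NEW (unique so far: 4)
  Token 5: 'phone' -> NEW (unique so far: 5)
  Token 6: 'before' -> NEW (unique so far: 6)
  Token 7: 'these' -> NEW (unique so far: 7)
  Token 8: 'quickly' -> NEW (unique so far: 8)
Unique types: ('before', 'chair', 'green', 'phone', 'quickly', 'teacher', 'these', 'without')
Vocabulary size: 8

8


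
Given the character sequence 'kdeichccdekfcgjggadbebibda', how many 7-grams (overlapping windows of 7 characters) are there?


String 'kdeichccdekfcgjggadbebibda' has length L = 26.
Number of overlapping n-grams = L - n + 1
Substituting: 26 - 7 + 1 = 20

20


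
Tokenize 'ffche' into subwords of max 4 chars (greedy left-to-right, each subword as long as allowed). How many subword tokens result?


'ffche' has 5 characters.
Chunking with max size 4:
  Chunk 1: 'ffch' (positions 0-3)
  Chunk 2: 'e' (positions 4-4)
Total chunks: ceil(5 / 4) = 2

2


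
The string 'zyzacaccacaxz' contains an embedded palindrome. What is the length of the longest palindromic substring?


Scanning 'zyzacaccacaxz' for palindromic substrings.
Substring at positions 3-10: 'acaccaca'.
Check: reverse('acaccaca') = 'acaccaca' -> palindrome confirmed.
Neighbouring characters ('z' / 'x') break symmetry, so it cannot extend further.
No longer palindromic substring exists; longest length = 8

8


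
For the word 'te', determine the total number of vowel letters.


Scanning each character of 'te':
  Position 1: 't' -> consonant (running count: 0)
  Position 2: 'e' -> vowel (running count: 1)
Total vowels: 1

1


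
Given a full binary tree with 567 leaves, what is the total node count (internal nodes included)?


Leaf nodes (terminals): 567
Internal nodes = n - 1 = 567 - 1 = 566
Total = leaves + internal = 567 + 566 = 1133

1133


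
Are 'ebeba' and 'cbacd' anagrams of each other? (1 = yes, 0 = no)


Sort characters of 'ebeba': 'abbee'
Sort characters of 'cbacd': 'abccd'
Sorted forms differ -> they are NOT anagrams
Result: 0

0


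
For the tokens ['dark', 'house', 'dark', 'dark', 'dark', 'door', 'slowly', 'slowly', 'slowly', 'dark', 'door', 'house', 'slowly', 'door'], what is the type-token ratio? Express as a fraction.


Tokens: 14
Unique types: ('dark', 'door', 'house', 'slowly') = 4
TTR = 4/14
Simplify: divide both by 2 -> 2/7
TTR = 2/7

2/7


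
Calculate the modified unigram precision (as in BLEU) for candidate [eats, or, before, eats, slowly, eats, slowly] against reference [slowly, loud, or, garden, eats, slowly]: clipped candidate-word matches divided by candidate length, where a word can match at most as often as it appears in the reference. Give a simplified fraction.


Reference word counts: {'eats': 1, 'garden': 1, 'loud': 1, 'or': 1, 'slowly': 2}
Checking each candidate word (with clipping):
  'eats' -> in reference (ref count 1, used 1/1) -> match (matches: 1)
  'or' -> in reference (ref count 1, used 1/1) -> match (matches: 2)
  'before' -> not in reference -> no match (matches: 2)
  'eats' -> ref count 1 already used up (1/1) -> clipped, no match (matches: 2)
  'slowly' -> in reference (ref count 2, used 1/2) -> match (matches: 3)
  'eats' -> ref count 1 already used up (1/1) -> clipped, no match (matches: 3)
  'slowly' -> in reference (ref count 2, used 2/2) -> match (matches: 4)
Clipped matches: 4, Candidate length: 7
Precision = 4/7

4/7


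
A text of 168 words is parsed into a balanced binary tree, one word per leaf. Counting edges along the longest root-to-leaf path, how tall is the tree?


In a balanced binary tree with n leaves the deepest leaf is ceil(log2(n)) edges below the root.
log2(168) = 7.3923
ceil(7.3923) = 8
height (edges) = 8

8


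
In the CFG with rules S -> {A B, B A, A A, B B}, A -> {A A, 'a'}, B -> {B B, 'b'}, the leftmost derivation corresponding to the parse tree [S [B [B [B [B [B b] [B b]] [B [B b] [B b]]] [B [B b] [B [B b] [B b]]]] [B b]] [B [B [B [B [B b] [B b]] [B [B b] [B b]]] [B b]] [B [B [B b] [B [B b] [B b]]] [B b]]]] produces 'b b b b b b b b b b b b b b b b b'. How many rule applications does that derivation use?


Every bracketed nonterminal node [X ...] in the tree is produced by exactly one rule application.
Reading the tree off as a leftmost derivation:
  Step 1: S  =>  B B   (applied S -> B B)
  Step 2: B B  =>  B B B   (applied B -> B B)
  Step 3: B B B  =>  B B B B   (applied B -> B B)
  Step 4: B B B B  =>  B B B B B   (applied B -> B B)
  Step 5: B B B B B  =>  B B B B B B   (applied B -> B B)
  Step 6: B B B B B B  =>  b B B B B B   (applied B -> b)
  Step 7: b B B B B B  =>  b b B B B B   (applied B -> b)
  Step 8: b b B B B B  =>  b b B B B B B   (applied B -> B B)
  Step 9: b b B B B B B  =>  b b b B B B B   (applied B -> b)
  Step 10: b b b B B B B  =>  b b b b B B B   (applied B -> b)
  Step 11: b b b b B B B  =>  b b b b B B B B   (applied B -> B B)
  Step 12: b b b b B B B B  =>  b b b b b B B B   (applied B -> b)
  Step 13: b b b b b B B B  =>  b b b b b B B B B   (applied B -> B B)
  Step 14: b b b b b B B B B  =>  b b b b b b B B B   (applied B -> b)
  Step 15: b b b b b b B B B  =>  b b b b b b b B B   (applied B -> b)
  Step 16: b b b b b b b B B  =>  b b b b b b b b B   (applied B -> b)
  Step 17: b b b b b b b b B  =>  b b b b b b b b B B   (applied B -> B B)
  Step 18: b b b b b b b b B B  =>  b b b b b b b b B B B   (applied B -> B B)
  Step 19: b b b b b b b b B B B  =>  b b b b b b b b B B B B   (applied B -> B B)
  Step 20: b b b b b b b b B B B B  =>  b b b b b b b b B B B B B   (applied B -> B B)
  Step 21: b b b b b b b b B B B B B  =>  b b b b b b b b b B B B B   (applied B -> b)
  Step 22: b b b b b b b b b B B B B  =>  b b b b b b b b b b B B B   (applied B -> b)
  Step 23: b b b b b b b b b b B B B  =>  b b b b b b b b b b B B B B   (applied B -> B B)
  Step 24: b b b b b b b b b b B B B B  =>  b b b b b b b b b b b B B B   (applied B -> b)
  Step 25: b b b b b b b b b b b B B B  =>  b b b b b b b b b b b b B B   (applied B -> b)
  Step 26: b b b b b b b b b b b b B B  =>  b b b b b b b b b b b b b B   (applied B -> b)
  Step 27: b b b b b b b b b b b b b B  =>  b b b b b b b b b b b b b B B   (applied B -> B B)
  Step 28: b b b b b b b b b b b b b B B  =>  b b b b b b b b b b b b b B B B   (applied B -> B B)
  Step 29: b b b b b b b b b b b b b B B B  =>  b b b b b b b b b b b b b b B B   (applied B -> b)
  Step 30: b b b b b b b b b b b b b b B B  =>  b b b b b b b b b b b b b b B B B   (applied B -> B B)
  Step 31: b b b b b b b b b b b b b b B B B  =>  b b b b b b b b b b b b b b b B B   (applied B -> b)
  Step 32: b b b b b b b b b b b b b b b B B  =>  b b b b b b b b b b b b b b b b B   (applied B -> b)
  Step 33: b b b b b b b b b b b b b b b b B  =>  b b b b b b b b b b b b b b b b b   (applied B -> b)
Final yield: b b b b b b b b b b b b b b b b b
Total rewrite steps: 33

33


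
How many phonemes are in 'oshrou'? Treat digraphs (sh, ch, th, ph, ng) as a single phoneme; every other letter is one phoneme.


Parsing 'oshrou' greedily, digraphs first:
  'o' -> vowel phoneme (phonemes so far: 1)
  'sh' -> digraph (1 consonant phoneme) (phonemes so far: 2)
  'r' -> consonant phoneme (phonemes so far: 3)
  'o' -> vowel phoneme (phonemes so far: 4)
  'u' -> vowel phoneme (phonemes so far: 5)
Total phonemes: 5

5


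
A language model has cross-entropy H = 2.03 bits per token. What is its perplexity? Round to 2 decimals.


Perplexity formula: PP = 2^H
H = 2.03
PP = 2^2.03
Decompose: 2^2.03 = 2^2 * 2^0.03
2^2 = 4, 2^0.03 ~ 1.0210121
PP ~ 4 * 1.0210121 = 4.0840484
Rounded to 2 decimals: 4.08

4.08


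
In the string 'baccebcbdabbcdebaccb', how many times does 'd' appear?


Scanning 'baccebcbdabbcdebaccb' for 'd':
  Position 8: 'd' -> MATCH (count: 1)
  Position 13: 'd' -> MATCH (count: 2)
Total occurrences of 'd': 2

2


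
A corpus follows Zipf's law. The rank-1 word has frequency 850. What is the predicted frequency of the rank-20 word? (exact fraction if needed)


Zipf's law: freq(rank) = f1 / rank
f1 = 850, rank = 20
freq = 850 / 20
GCD(850, 20) = 10
Simplified: 85/2

85/2


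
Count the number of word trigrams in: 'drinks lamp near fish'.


Word trigrams from [4] words:
  Trigram 1: (drinks lamp near)
  Trigram 2: (lamp near fish)
Total word trigrams: 4 - 2 = 2

2


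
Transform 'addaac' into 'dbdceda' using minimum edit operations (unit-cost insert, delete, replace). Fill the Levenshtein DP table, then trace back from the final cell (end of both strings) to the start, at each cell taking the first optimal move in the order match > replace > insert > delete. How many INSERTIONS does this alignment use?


Edit distance = 6. Backtracking from cell (6, 7) with preference match > replace > insert > delete,
then listing the resulting alignment 'addaac' -> 'dbdceda' left to right:
  Step 1: insert 'd' [insertion #1]
  Step 2: replace a->b
  Step 3: keep 'd'
  Step 4: replace d->c
  Step 5: replace a->e
  Step 6: replace a->d
  Step 7: replace c->a
Total insertions: 1

1


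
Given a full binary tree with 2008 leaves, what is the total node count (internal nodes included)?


Leaf nodes (terminals): 2008
Internal nodes = n - 1 = 2008 - 1 = 2007
Total = leaves + internal = 2008 + 2007 = 4015

4015


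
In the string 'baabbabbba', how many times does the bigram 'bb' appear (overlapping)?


Scanning 'baabbabbba' for bigram 'bb':
  Position 0: 'ba' -> no
  Position 1: 'aa' -> no
  Position 2: 'ab' -> no
  Position 3: 'bb' -> MATCH
  Position 4: 'ba' -> no
  Position 5: 'ab' -> no
  Position 6: 'bb' -> MATCH
  Position 7: 'bb' -> MATCH
  Position 8: 'ba' -> no
Total matches: 3

3


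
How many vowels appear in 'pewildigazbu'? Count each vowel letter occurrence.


Scanning each character of 'pewildigazbu':
  Position 1: 'p' -> consonant (running count: 0)
  Position 2: 'e' -> vowel (running count: 1)
  Position 3: 'w' -> consonant (running count: 1)
  Position 4: 'i' -> vowel (running count: 2)
  Position 5: 'l' -> consonant (running count: 2)
  Position 6: 'd' -> consonant (running count: 2)
  Position 7: 'i' -> vowel (running count: 3)
  Position 8: 'g' -> consonant (running count: 3)
  Position 9: 'a' -> vowel (running count: 4)
  Position 10: 'z' -> consonant (running count: 4)
  Position 11: 'b' -> consonant (running count: 4)
  Position 12: 'u' -> vowel (running count: 5)
Total vowels: 5

5


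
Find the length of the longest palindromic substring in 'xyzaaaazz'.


Scanning 'xyzaaaazz' for palindromic substrings.
Substring at positions 2-7: 'zaaaaz'.
Check: reverse('zaaaaz') = 'zaaaaz' -> palindrome confirmed.
Neighbouring characters ('y' / 'z') break symmetry, so it cannot extend further.
No longer palindromic substring exists; longest length = 6

6


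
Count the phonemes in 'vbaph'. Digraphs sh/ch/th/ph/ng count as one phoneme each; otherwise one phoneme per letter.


Parsing 'vbaph' greedily, digraphs first:
  'v' -> consonant phoneme (phonemes so far: 1)
  'b' -> consonant phoneme (phonemes so far: 2)
  'a' -> vowel phoneme (phonemes so far: 3)
  'ph' -> digraph (1 consonant phoneme) (phonemes so far: 4)
Total phonemes: 4

4


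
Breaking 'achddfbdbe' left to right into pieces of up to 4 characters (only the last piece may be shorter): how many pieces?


'achddfbdbe' has 10 characters.
Chunking with max size 4:
  Chunk 1: 'achd' (positions 0-3)
  Chunk 2: 'dfbd' (positions 4-7)
  Chunk 3: 'be' (positions 8-9)
Total chunks: ceil(10 / 4) = 3

3


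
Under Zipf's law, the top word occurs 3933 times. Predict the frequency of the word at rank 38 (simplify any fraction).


Zipf's law: freq(rank) = f1 / rank
f1 = 3933, rank = 38
freq = 3933 / 38
GCD(3933, 38) = 19
Simplified: 207/2

207/2


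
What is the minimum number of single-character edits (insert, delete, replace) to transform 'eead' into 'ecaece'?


Building DP table for s1='eead' (len 4) and s2='ecaece' (len 6):
       e  c  a  e  c  e
    0  1  2  3  4  5  6
  e 1  0  1  2  3  4  5
  e 2  1  1  2  2  3  4
  a 3  2  2  1  2  3  4
  d 4  3  3  2  2  3  4
Edit distance = dp[4][6] = 4

4


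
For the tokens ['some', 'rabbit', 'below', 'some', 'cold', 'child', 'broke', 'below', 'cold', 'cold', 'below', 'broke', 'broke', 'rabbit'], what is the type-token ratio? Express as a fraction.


Tokens: 14
Unique types: ('below', 'broke', 'child', 'cold', 'rabbit', 'some') = 6
TTR = 6/14
Simplify: divide both by 2 -> 3/7
TTR = 3/7

3/7


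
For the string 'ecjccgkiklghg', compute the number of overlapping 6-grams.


String 'ecjccgkiklghg' has length L = 13.
Number of overlapping n-grams = L - n + 1
Substituting: 13 - 6 + 1 = 8

8


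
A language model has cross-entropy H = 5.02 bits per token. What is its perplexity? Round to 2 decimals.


Perplexity formula: PP = 2^H
H = 5.02
PP = 2^5.02
Decompose: 2^5.02 = 2^5 * 2^0.02
2^5 = 32, 2^0.02 ~ 1.0139595
PP ~ 32 * 1.0139595 = 32.4467040
Rounded to 2 decimals: 32.45

32.45


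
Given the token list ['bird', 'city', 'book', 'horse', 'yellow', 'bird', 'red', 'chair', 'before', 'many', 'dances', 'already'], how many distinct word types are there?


Listing all tokens and tracking unique types:
  Token 1: 'bird' -> NEW (unique so far: 1)
  Token 2: 'city' -> NEW (unique so far: 2)
  Token 3: 'book' -> NEW (unique so far: 3)
  Token 4: 'horse' -> NEW (unique so far: 4)
  Token 5: 'yellow' -> NEW (unique so far: 5)
  Token 6: 'bird' -> duplicate (unique so far: 5)
  Token 7: 'red' -> NEW (unique so far: 6)
  Token 8: 'chair' -> NEW (unique so far: 7)
  Token 9: 'before' -> NEW (unique so far: 8)
  Token 10: 'many' -> NEW (unique so far: 9)
  Token 11: 'dances' -> NEW (unique so far: 10)
  Token 12: 'already' -> NEW (unique so far: 11)
Unique types: ('already', 'before', 'bird', 'book', 'chair', 'city', 'dances', 'horse', 'many', 'red', 'yellow')
Vocabulary size: 11

11


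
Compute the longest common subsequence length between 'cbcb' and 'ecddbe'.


DP table for LCS of 'cbcb' and 'ecddbe':
       e  c  d  d  b  e
    0  0  0  0  0  0  0
  c 0  0  1  1  1  1  1
  b 0  0  1  1  1  2  2
  c 0  0  1  1  1  2  2
  b 0  0  1  1  1  2  2
LCS: 'cb'
LCS length = 2

2


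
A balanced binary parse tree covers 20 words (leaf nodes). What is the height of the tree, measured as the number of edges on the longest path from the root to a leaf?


In a balanced binary tree with n leaves the deepest leaf is ceil(log2(n)) edges below the root.
log2(20) = 4.3219
ceil(4.3219) = 5
height (edges) = 5

5


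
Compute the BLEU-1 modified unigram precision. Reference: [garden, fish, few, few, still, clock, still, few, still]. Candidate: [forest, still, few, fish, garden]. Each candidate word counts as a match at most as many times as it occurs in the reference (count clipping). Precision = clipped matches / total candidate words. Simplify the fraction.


Reference word counts: {'clock': 1, 'few': 3, 'fish': 1, 'garden': 1, 'still': 3}
Checking each candidate word (with clipping):
  'forest' -> not in reference -> no match (matches: 0)
  'still' -> in reference (ref count 3, used 1/3) -> match (matches: 1)
  'few' -> in reference (ref count 3, used 1/3) -> match (matches: 2)
  'fish' -> in reference (ref count 1, used 1/1) -> match (matches: 3)
  'garden' -> in reference (ref count 1, used 1/1) -> match (matches: 4)
Clipped matches: 4, Candidate length: 5
Precision = 4/5

4/5


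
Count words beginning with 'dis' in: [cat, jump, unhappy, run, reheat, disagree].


Checking each word for prefix 'dis':
  'cat' -> no (count: 0)
  'jump' -> no (count: 0)
  'unhappy' -> no (count: 0)
  'run' -> no (count: 0)
  'reheat' -> no (count: 0)
  'disagree' -> YES, starts with 'dis' (count: 1)
Total with prefix 'dis': 1

1


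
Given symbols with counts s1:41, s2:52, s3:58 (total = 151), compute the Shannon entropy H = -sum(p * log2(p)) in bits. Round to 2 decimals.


Computing entropy H = -sum(p_i * log2(p_i)):
  s1: p = 41/151 = 0.2715, -p*log2(p) = 0.5107
  s2: p = 52/151 = 0.3444, -p*log2(p) = 0.5296
  s3: p = 58/151 = 0.3841, -p*log2(p) = 0.5302
H = sum of terms = 1.5705
Rounded to 2 decimals: 1.57

1.57


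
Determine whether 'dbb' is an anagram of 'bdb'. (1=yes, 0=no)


Sort characters of 'dbb': 'bbd'
Sort characters of 'bdb': 'bbd'
Sorted forms match -> they ARE anagrams
Result: 1

1


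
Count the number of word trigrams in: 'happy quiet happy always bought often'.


Word trigrams from [6] words:
  Trigram 1: (happy quiet happy)
  Trigram 2: (quiet happy always)
  Trigram 3: (happy always bought)
  Trigram 4: (always bought often)
Total word trigrams: 6 - 2 = 4

4


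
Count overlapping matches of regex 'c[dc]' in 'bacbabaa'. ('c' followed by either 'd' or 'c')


Pattern: c[dc] means 'c' followed by either 'd' or 'c'.
Scanning 'bacbabaa' position-by-position:
  Pos 0: window 'ba' -> no
  Pos 1: window 'ac' -> no
  Pos 2: window 'cb' -> no
  Pos 3: window 'ba' -> no
  Pos 4: window 'ab' -> no
  Pos 5: window 'ba' -> no
  Pos 6: window 'aa' -> no
  Pos 7: window 'a' -> no
Total matches: 0

0


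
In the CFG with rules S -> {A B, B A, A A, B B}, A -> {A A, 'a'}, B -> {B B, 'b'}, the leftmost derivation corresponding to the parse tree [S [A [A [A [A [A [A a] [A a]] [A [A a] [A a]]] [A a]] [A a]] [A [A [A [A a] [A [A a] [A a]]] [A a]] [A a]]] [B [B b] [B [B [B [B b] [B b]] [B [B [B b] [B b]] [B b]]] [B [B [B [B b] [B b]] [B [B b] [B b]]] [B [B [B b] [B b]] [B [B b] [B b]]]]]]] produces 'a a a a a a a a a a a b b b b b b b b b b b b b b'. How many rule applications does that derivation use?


Every bracketed nonterminal node [X ...] in the tree is produced by exactly one rule application.
Reading the tree off as a leftmost derivation:
  Step 1: S  =>  A B   (applied S -> A B)
  Step 2: A B  =>  A A B   (applied A -> A A)
  Step 3: A A B  =>  A A A B   (applied A -> A A)
  Step 4: A A A B  =>  A A A A B   (applied A -> A A)
  Step 5: A A A A B  =>  A A A A A B   (applied A -> A A)
  Step 6: A A A A A B  =>  A A A A A A B   (applied A -> A A)
  Step 7: A A A A A A B  =>  a A A A A A B   (applied A -> a)
  Step 8: a A A A A A B  =>  a a A A A A B   (applied A -> a)
  Step 9: a a A A A A B  =>  a a A A A A A B   (applied A -> A A)
  Step 10: a a A A A A A B  =>  a a a A A A A B   (applied A -> a)
  Step 11: a a a A A A A B  =>  a a a a A A A B   (applied A -> a)
  Step 12: a a a a A A A B  =>  a a a a a A A B   (applied A -> a)
  Step 13: a a a a a A A B  =>  a a a a a a A B   (applied A -> a)
  Step 14: a a a a a a A B  =>  a a a a a a A A B   (applied A -> A A)
  Step 15: a a a a a a A A B  =>  a a a a a a A A A B   (applied A -> A A)
  Step 16: a a a a a a A A A B  =>  a a a a a a A A A A B   (applied A -> A A)
  Step 17: a a a a a a A A A A B  =>  a a a a a a a A A A B   (applied A -> a)
  Step 18: a a a a a a a A A A B  =>  a a a a a a a A A A A B   (applied A -> A A)
  Step 19: a a a a a a a A A A A B  =>  a a a a a a a a A A A B   (applied A -> a)
  Step 20: a a a a a a a a A A A B  =>  a a a a a a a a a A A B   (applied A -> a)
  Step 21: a a a a a a a a a A A B  =>  a a a a a a a a a a A B   (applied A -> a)
  Step 22: a a a a a a a a a a A B  =>  a a a a a a a a a a a B   (applied A -> a)
  Step 23: a a a a a a a a a a a B  =>  a a a a a a a a a a a B B   (applied B -> B B)
  Step 24: a a a a a a a a a a a B B  =>  a a a a a a a a a a a b B   (applied B -> b)
  Step 25: a a a a a a a a a a a b B  =>  a a a a a a a a a a a b B B   (applied B -> B B)
  Step 26: a a a a a a a a a a a b B B  =>  a a a a a a a a a a a b B B B   (applied B -> B B)
  Step 27: a a a a a a a a a a a b B B B  =>  a a a a a a a a a a a b B B B B   (applied B -> B B)
  Step 28: a a a a a a a a a a a b B B B B  =>  a a a a a a a a a a a b b B B B   (applied B -> b)
  Step 29: a a a a a a a a a a a b b B B B  =>  a a a a a a a a a a a b b b B B   (applied B -> b)
  Step 30: a a a a a a a a a a a b b b B B  =>  a a a a a a a a a a a b b b B B B   (applied B -> B B)
  Step 31: a a a a a a a a a a a b b b B B B  =>  a a a a a a a a a a a b b b B B B B   (applied B -> B B)
  Step 32: a a a a a a a a a a a b b b B B B B  =>  a a a a a a a a a a a b b b b B B B   (applied B -> b)
  Step 33: a a a a a a a a a a a b b b b B B B  =>  a a a a a a a a a a a b b b b b B B   (applied B -> b)
  Step 34: a a a a a a a a a a a b b b b b B B  =>  a a a a a a a a a a a b b b b b b B   (applied B -> b)
  Step 35: a a a a a a a a a a a b b b b b b B  =>  a a a a a a a a a a a b b b b b b B B   (applied B -> B B)
  Step 36: a a a a a a a a a a a b b b b b b B B  =>  a a a a a a a a a a a b b b b b b B B B   (applied B -> B B)
  Step 37: a a a a a a a a a a a b b b b b b B B B  =>  a a a a a a a a a a a b b b b b b B B B B   (applied B -> B B)
  Step 38: a a a a a a a a a a a b b b b b b B B B B  =>  a a a a a a a a a a a b b b b b b b B B B   (applied B -> b)
  Step 39: a a a a a a a a a a a b b b b b b b B B B  =>  a a a a a a a a a a a b b b b b b b b B B   (applied B -> b)
  Step 40: a a a a a a a a a a a b b b b b b b b B B  =>  a a a a a a a a a a a b b b b b b b b B B B   (applied B -> B B)
  Step 41: a a a a a a a a a a a b b b b b b b b B B B  =>  a a a a a a a a a a a b b b b b b b b b B B   (applied B -> b)
  Step 42: a a a a a a a a a a a b b b b b b b b b B B  =>  a a a a a a a a a a a b b b b b b b b b b B   (applied B -> b)
  Step 43: a a a a a a a a a a a b b b b b b b b b b B  =>  a a a a a a a a a a a b b b b b b b b b b B B   (applied B -> B B)
  Step 44: a a a a a a a a a a a b b b b b b b b b b B B  =>  a a a a a a a a a a a b b b b b b b b b b B B B   (applied B -> B B)
  Step 45: a a a a a a a a a a a b b b b b b b b b b B B B  =>  a a a a a a a a a a a b b b b b b b b b b b B B   (applied B -> b)
  Step 46: a a a a a a a a a a a b b b b b b b b b b b B B  =>  a a a a a a a a a a a b b b b b b b b b b b b B   (applied B -> b)
  Step 47: a a a a a a a a a a a b b b b b b b b b b b b B  =>  a a a a a a a a a a a b b b b b b b b b b b b B B   (applied B -> B B)
  Step 48: a a a a a a a a a a a b b b b b b b b b b b b B B  =>  a a a a a a a a a a a b b b b b b b b b b b b b B   (applied B -> b)
  Step 49: a a a a a a a a a a a b b b b b b b b b b b b b B  =>  a a a a a a a a a a a b b b b b b b b b b b b b b   (applied B -> b)
Final yield: a a a a a a a a a a a b b b b b b b b b b b b b b
Total rewrite steps: 49

49


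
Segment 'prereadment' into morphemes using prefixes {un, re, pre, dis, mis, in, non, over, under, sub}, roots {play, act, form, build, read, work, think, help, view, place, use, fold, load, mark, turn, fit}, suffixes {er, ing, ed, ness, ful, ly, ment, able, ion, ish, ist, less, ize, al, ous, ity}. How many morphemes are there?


Segmenting 'prereadment' against the inventory:
  'pre' -> prefix (morpheme 1)
  'read' -> root (morpheme 2)
  'ment' -> suffix (morpheme 3)
Total morphemes: 3

3


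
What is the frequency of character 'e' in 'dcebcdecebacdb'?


Scanning 'dcebcdecebacdb' for 'e':
  Position 2: 'e' -> MATCH (count: 1)
  Position 6: 'e' -> MATCH (count: 2)
  Position 8: 'e' -> MATCH (count: 3)
Total occurrences of 'e': 3

3


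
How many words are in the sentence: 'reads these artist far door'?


Counting words by splitting on spaces:
  Word 1: 'reads'
  Word 2: 'these'
  Word 3: 'artist'
  Word 4: 'far'
  Word 5: 'door'
Total words: 5

5


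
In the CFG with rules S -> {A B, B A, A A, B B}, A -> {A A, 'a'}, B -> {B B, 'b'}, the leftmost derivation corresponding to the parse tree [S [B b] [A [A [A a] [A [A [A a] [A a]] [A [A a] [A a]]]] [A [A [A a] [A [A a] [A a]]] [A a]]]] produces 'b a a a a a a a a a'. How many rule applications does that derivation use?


Every bracketed nonterminal node [X ...] in the tree is produced by exactly one rule application.
Reading the tree off as a leftmost derivation:
  Step 1: S  =>  B A   (applied S -> B A)
  Step 2: B A  =>  b A   (applied B -> b)
  Step 3: b A  =>  b A A   (applied A -> A A)
  Step 4: b A A  =>  b A A A   (applied A -> A A)
  Step 5: b A A A  =>  b a A A   (applied A -> a)
  Step 6: b a A A  =>  b a A A A   (applied A -> A A)
  Step 7: b a A A A  =>  b a A A A A   (applied A -> A A)
  Step 8: b a A A A A  =>  b a a A A A   (applied A -> a)
  Step 9: b a a A A A  =>  b a a a A A   (applied A -> a)
  Step 10: b a a a A A  =>  b a a a A A A   (applied A -> A A)
  Step 11: b a a a A A A  =>  b a a a a A A   (applied A -> a)
  Step 12: b a a a a A A  =>  b a a a a a A   (applied A -> a)
  Step 13: b a a a a a A  =>  b a a a a a A A   (applied A -> A A)
  Step 14: b a a a a a A A  =>  b a a a a a A A A   (applied A -> A A)
  Step 15: b a a a a a A A A  =>  b a a a a a a A A   (applied A -> a)
  Step 16: b a a a a a a A A  =>  b a a a a a a A A A   (applied A -> A A)
  Step 17: b a a a a a a A A A  =>  b a a a a a a a A A   (applied A -> a)
  Step 18: b a a a a a a a A A  =>  b a a a a a a a a A   (applied A -> a)
  Step 19: b a a a a a a a a A  =>  b a a a a a a a a a   (applied A -> a)
Final yield: b a a a a a a a a a
Total rewrite steps: 19

19


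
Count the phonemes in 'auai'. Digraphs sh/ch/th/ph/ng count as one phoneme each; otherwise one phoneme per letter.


Parsing 'auai' greedily, digraphs first:
  'a' -> vowel phoneme (phonemes so far: 1)
  'u' -> vowel phoneme (phonemes so far: 2)
  'a' -> vowel phoneme (phonemes so far: 3)
  'i' -> vowel phoneme (phonemes so far: 4)
Total phonemes: 4

4


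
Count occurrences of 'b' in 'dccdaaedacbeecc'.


Scanning 'dccdaaedacbeecc' for 'b':
  Position 10: 'b' -> MATCH (count: 1)
Total occurrences of 'b': 1

1


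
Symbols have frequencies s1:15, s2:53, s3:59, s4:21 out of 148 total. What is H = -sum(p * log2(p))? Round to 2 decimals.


Computing entropy H = -sum(p_i * log2(p_i)):
  s1: p = 15/148 = 0.1014, -p*log2(p) = 0.3347
  s2: p = 53/148 = 0.3581, -p*log2(p) = 0.5305
  s3: p = 59/148 = 0.3986, -p*log2(p) = 0.5289
  s4: p = 21/148 = 0.1419, -p*log2(p) = 0.3997
H = sum of terms = 1.7938
Rounded to 2 decimals: 1.79

1.79


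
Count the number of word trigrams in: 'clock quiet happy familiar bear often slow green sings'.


Word trigrams from [9] words:
  Trigram 1: (clock quiet happy)
  Trigram 2: (quiet happy familiar)
  Trigram 3: (happy familiar bear)
  Trigram 4: (familiar bear often)
  Trigram 5: (bear often slow)
  Trigram 6: (often slow green)
  Trigram 7: (slow green sings)
Total word trigrams: 9 - 2 = 7

7


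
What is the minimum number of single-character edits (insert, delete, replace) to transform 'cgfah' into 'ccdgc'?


Building DP table for s1='cgfah' (len 5) and s2='ccdgc' (len 5):
       c  c  d  g  c
    0  1  2  3  4  5
  c 1  0  1  2  3  4
  g 2  1  1  2  2  3
  f 3  2  2  2  3  3
  a 4  3  3  3  3  4
  h 5  4  4  4  4  4
Edit distance = dp[5][5] = 4

4


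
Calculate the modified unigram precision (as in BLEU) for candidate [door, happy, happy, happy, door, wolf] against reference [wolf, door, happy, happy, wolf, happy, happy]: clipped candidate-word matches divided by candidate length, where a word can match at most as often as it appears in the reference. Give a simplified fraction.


Reference word counts: {'door': 1, 'happy': 4, 'wolf': 2}
Checking each candidate word (with clipping):
  'door' -> in reference (ref count 1, used 1/1) -> match (matches: 1)
  'happy' -> in reference (ref count 4, used 1/4) -> match (matches: 2)
  'happy' -> in reference (ref count 4, used 2/4) -> match (matches: 3)
  'happy' -> in reference (ref count 4, used 3/4) -> match (matches: 4)
  'door' -> ref count 1 already used up (1/1) -> clipped, no match (matches: 4)
  'wolf' -> in reference (ref count 2, used 1/2) -> match (matches: 5)
Clipped matches: 5, Candidate length: 6
Precision = 5/6

5/6


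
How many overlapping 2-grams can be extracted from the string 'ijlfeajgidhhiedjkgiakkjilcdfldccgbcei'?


String 'ijlfeajgidhhiedjkgiakkjilcdfldccgbcei' has length L = 37.
Number of overlapping n-grams = L - n + 1
Substituting: 37 - 2 + 1 = 36

36


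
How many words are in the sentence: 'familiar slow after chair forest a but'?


Counting words by splitting on spaces:
  Word 1: 'familiar'
  Word 2: 'slow'
  Word 3: 'after'
  Word 4: 'chair'
  Word 5: 'forest'
  Word 6: 'a'
  Word 7: 'but'
Total words: 7

7


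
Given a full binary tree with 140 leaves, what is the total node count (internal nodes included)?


Leaf nodes (terminals): 140
Internal nodes = n - 1 = 140 - 1 = 139
Total = leaves + internal = 140 + 139 = 279

279


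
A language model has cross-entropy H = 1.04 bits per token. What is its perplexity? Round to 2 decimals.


Perplexity formula: PP = 2^H
H = 1.04
PP = 2^1.04
Decompose: 2^1.04 = 2^1 * 2^0.04
2^1 = 2, 2^0.04 ~ 1.0281138
PP ~ 2 * 1.0281138 = 2.0562276
Rounded to 2 decimals: 2.06

2.06


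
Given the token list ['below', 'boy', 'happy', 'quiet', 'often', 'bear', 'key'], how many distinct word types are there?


Listing all tokens and tracking unique types:
  Token 1: 'below' -> NEW (unique so far: 1)
  Token 2: 'boy' -> NEW (unique so far: 2)
  Token 3: 'happy' -> NEW (unique so far: 3)
  Token 4: 'quiet' -> NEW (unique so far: 4)
  Token 5: 'often' -> NEW (unique so far: 5)
  Token 6: 'bear' -> NEW (unique so far: 6)
  Token 7: 'key' -> NEW (unique so far: 7)
Unique types: ('bear', 'below', 'boy', 'happy', 'key', 'often', 'quiet')
Vocabulary size: 7

7


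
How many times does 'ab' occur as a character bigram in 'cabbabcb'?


Scanning 'cabbabcb' for bigram 'ab':
  Position 0: 'ca' -> no
  Position 1: 'ab' -> MATCH
  Position 2: 'bb' -> no
  Position 3: 'ba' -> no
  Position 4: 'ab' -> MATCH
  Position 5: 'bc' -> no
  Position 6: 'cb' -> no
Total matches: 2

2


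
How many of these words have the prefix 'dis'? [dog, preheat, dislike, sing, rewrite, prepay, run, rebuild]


Checking each word for prefix 'dis':
  'dog' -> no (count: 0)
  'preheat' -> no (count: 0)
  'dislike' -> YES, starts with 'dis' (count: 1)
  'sing' -> no (count: 1)
  'rewrite' -> no (count: 1)
  'prepay' -> no (count: 1)
  'run' -> no (count: 1)
  'rebuild' -> no (count: 1)
Total with prefix 'dis': 1

1


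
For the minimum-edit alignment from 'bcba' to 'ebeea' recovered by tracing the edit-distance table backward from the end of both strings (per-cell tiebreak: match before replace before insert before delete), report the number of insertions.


Edit distance = 3. Backtracking from cell (4, 5) with preference match > replace > insert > delete,
then listing the resulting alignment 'bcba' -> 'ebeea' left to right:
  Step 1: insert 'e' [insertion #1]
  Step 2: keep 'b'
  Step 3: replace c->e
  Step 4: replace b->e
  Step 5: keep 'a'
Total insertions: 1

1


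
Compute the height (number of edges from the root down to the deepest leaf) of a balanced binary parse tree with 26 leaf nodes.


In a balanced binary tree with n leaves the deepest leaf is ceil(log2(n)) edges below the root.
log2(26) = 4.7004
ceil(4.7004) = 5
height (edges) = 5

5
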